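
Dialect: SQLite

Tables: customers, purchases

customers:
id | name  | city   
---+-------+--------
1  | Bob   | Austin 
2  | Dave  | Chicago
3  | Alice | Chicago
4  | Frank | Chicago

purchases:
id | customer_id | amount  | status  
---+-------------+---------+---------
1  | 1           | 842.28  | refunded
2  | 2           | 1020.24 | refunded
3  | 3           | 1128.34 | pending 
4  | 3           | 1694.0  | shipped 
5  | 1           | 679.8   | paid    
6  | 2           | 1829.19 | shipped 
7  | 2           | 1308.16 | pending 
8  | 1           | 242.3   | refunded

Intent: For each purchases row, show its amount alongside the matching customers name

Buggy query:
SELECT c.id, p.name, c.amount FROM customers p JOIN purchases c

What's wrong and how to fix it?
Bug: Missing join condition: each purchases row is matched to all customers rows instead of just its own

Fix: Specify the join condition linking the foreign key to the parent id

Corrected query:
SELECT c.id, p.name, c.amount FROM customers p JOIN purchases c ON c.customer_id = p.id

Result:
id | name  | amount 
---+-------+--------
1  | Bob   | 842.28 
2  | Dave  | 1020.24
3  | Alice | 1128.34
4  | Alice | 1694   
5  | Bob   | 679.8  
6  | Dave  | 1829.19
7  | Dave  | 1308.16
8  | Bob   | 242.3  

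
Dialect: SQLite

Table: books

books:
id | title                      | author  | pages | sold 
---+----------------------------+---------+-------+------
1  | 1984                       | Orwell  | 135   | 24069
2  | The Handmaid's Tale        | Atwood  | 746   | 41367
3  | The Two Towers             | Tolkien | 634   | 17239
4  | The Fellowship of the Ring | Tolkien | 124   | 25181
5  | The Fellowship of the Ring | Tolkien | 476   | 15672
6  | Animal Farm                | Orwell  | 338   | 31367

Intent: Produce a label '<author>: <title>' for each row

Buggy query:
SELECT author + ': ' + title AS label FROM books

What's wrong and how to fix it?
Bug: SQLite uses || for string concatenation; + coerces text to numbers (yielding 0)

Fix: Use the || operator for string concatenation

Corrected query:
SELECT author || ': ' || title AS label FROM books

Result:
label                              
-----------------------------------
Orwell: 1984                       
Atwood: The Handmaid's Tale        
Tolkien: The Two Towers            
Tolkien: The Fellowship of the Ring
Tolkien: The Fellowship of the Ring
Orwell: Animal Farm                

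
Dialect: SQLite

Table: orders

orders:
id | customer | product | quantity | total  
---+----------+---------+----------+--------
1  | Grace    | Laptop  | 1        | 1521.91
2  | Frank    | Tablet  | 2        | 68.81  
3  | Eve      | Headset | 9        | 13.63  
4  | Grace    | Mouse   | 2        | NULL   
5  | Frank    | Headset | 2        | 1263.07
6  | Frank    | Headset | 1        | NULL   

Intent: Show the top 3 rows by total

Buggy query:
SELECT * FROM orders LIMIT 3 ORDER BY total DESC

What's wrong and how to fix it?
Bug: LIMIT must come after ORDER BY

Fix: Sort with ORDER BY, then apply LIMIT

Corrected query:
SELECT * FROM orders ORDER BY total DESC LIMIT 3

Result:
id | customer | product | quantity | total  
---+----------+---------+----------+--------
1  | Grace    | Laptop  | 1        | 1521.91
5  | Frank    | Headset | 2        | 1263.07
2  | Frank    | Tablet  | 2        | 68.81  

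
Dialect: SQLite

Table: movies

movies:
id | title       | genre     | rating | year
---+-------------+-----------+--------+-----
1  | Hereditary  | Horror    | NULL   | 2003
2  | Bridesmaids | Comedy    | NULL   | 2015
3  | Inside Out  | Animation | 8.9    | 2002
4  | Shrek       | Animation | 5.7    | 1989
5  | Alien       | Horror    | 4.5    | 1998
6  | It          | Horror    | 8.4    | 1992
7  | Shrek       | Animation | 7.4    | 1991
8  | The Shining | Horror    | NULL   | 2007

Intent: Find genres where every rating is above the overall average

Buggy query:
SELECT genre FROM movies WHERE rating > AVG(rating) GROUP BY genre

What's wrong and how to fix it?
Bug: WHERE evaluates per row before aggregation, so AVG() is unavailable

Fix: Use a subquery for AVG and a HAVING MIN(...) filter so the condition holds for every row in the group

Corrected query:
SELECT genre FROM movies GROUP BY genre HAVING MIN(rating) > (SELECT AVG(rating) FROM movies)

Result:
(no rows)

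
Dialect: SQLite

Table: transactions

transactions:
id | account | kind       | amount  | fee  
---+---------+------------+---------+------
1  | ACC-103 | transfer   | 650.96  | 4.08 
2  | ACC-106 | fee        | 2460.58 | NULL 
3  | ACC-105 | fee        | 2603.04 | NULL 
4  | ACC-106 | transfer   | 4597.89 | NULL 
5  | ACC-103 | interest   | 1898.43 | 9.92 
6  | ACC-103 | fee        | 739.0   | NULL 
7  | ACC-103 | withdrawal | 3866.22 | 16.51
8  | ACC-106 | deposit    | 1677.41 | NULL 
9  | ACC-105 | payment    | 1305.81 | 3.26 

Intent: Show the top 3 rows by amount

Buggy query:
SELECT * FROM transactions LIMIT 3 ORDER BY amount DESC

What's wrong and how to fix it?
Bug: ORDER BY cannot follow LIMIT; LIMIT is the final clause

Fix: Swap the clauses: ORDER BY first, then LIMIT

Corrected query:
SELECT * FROM transactions ORDER BY amount DESC LIMIT 3

Result:
id | account | kind       | amount  | fee  
---+---------+------------+---------+------
4  | ACC-106 | transfer   | 4597.89 | NULL 
7  | ACC-103 | withdrawal | 3866.22 | 16.51
3  | ACC-105 | fee        | 2603.04 | NULL 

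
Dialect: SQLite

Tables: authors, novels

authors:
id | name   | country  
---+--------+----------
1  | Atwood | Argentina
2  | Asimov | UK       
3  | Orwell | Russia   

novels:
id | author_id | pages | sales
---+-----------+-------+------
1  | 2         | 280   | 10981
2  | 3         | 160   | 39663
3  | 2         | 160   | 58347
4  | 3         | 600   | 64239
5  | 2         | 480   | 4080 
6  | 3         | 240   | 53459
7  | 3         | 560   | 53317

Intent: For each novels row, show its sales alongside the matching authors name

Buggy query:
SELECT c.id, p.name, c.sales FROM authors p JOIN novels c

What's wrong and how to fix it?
Bug: Missing join condition: each novels row is matched to all authors rows instead of just its own

Fix: Specify the join condition linking the foreign key to the parent id

Corrected query:
SELECT c.id, p.name, c.sales FROM authors p JOIN novels c ON c.author_id = p.id

Result:
id | name   | sales
---+--------+------
1  | Asimov | 10981
2  | Orwell | 39663
3  | Asimov | 58347
4  | Orwell | 64239
5  | Asimov | 4080 
6  | Orwell | 53459
7  | Orwell | 53317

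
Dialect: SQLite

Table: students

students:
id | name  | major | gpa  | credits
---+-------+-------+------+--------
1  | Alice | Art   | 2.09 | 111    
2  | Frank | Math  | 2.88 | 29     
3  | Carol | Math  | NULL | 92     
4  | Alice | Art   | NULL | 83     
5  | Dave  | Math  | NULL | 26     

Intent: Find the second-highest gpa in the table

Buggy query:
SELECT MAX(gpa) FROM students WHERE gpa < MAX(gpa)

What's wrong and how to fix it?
Bug: The inner MAX is an aggregate inside WHERE, which is not allowed

Fix: Put the inner MAX in a scalar subquery

Corrected query:
SELECT MAX(gpa) FROM students WHERE gpa < (SELECT MAX(gpa) FROM students)

Result:
MAX(gpa)
--------
2.09    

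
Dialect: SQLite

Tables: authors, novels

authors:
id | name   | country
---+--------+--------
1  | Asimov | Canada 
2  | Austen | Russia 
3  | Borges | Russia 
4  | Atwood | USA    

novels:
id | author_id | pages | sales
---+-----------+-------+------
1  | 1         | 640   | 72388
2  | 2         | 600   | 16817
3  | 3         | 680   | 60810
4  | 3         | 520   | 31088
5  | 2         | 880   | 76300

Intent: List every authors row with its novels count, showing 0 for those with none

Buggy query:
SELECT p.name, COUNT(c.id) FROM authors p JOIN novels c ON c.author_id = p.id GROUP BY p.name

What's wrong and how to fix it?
Bug: An inner join excludes parents with zero children

Fix: Switch to LEFT JOIN to retain unmatched parent rows

Corrected query:
SELECT p.name, COUNT(c.id) FROM authors p LEFT JOIN novels c ON c.author_id = p.id GROUP BY p.name

Result:
name   | COUNT(c.id)
-------+------------
Asimov | 1          
Atwood | 0          
Austen | 2          
Borges | 2          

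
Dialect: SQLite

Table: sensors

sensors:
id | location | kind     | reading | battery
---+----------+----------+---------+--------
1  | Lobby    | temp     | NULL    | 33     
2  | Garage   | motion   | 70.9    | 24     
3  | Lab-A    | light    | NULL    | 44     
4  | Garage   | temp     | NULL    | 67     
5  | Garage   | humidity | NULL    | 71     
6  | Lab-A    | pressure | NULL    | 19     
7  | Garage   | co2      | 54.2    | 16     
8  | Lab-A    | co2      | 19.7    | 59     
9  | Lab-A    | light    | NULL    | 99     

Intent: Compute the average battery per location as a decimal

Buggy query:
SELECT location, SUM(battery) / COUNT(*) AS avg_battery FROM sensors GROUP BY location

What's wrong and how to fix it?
Bug: Both operands are integers, so '/' performs integer division and truncates

Fix: Cast one side to REAL so the division keeps the fractional part

Corrected query:
SELECT location, SUM(battery) * 1.0 / COUNT(*) AS avg_battery FROM sensors GROUP BY location

Result:
location | avg_battery
---------+------------
Garage   | 44.5       
Lab-A    | 55.25      
Lobby    | 33         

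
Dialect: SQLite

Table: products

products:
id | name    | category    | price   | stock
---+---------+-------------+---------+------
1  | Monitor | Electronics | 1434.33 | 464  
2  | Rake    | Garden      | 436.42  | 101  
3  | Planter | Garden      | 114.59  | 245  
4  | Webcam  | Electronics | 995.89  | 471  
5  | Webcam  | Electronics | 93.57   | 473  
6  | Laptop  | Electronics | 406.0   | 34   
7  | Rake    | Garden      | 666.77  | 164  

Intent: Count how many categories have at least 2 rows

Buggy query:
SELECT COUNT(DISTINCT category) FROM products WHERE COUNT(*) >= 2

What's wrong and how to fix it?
Bug: COUNT(*) cannot appear in WHERE; the per-group count doesn't exist yet

Fix: Group first with HAVING COUNT(*) >= 2, then COUNT the resulting groups

Corrected query:
SELECT COUNT(*) FROM (SELECT category FROM products GROUP BY category HAVING COUNT(*) >= 2)

Result:
COUNT(*)
--------
2       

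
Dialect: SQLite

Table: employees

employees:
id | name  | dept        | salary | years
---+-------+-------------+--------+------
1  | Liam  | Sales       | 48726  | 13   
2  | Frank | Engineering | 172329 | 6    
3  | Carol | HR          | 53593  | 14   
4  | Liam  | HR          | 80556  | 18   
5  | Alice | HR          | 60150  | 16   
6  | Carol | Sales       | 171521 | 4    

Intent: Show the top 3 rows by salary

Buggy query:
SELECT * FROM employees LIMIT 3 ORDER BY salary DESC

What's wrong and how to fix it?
Bug: LIMIT must come after ORDER BY

Fix: Swap the clauses: ORDER BY first, then LIMIT

Corrected query:
SELECT * FROM employees ORDER BY salary DESC LIMIT 3

Result:
id | name  | dept        | salary | years
---+-------+-------------+--------+------
2  | Frank | Engineering | 172329 | 6    
6  | Carol | Sales       | 171521 | 4    
4  | Liam  | HR          | 80556  | 18   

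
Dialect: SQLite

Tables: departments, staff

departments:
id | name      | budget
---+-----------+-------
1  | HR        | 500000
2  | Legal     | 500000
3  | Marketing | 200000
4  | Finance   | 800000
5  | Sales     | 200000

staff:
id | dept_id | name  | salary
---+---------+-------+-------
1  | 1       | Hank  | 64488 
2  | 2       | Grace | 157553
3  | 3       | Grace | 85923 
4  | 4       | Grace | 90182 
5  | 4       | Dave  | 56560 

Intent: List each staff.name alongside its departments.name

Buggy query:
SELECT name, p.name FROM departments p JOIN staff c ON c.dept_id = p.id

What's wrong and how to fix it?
Bug: Both tables have a 'name' column; the unqualified reference is ambiguous

Fix: Prefix ambiguous columns with the table alias

Corrected query:
SELECT c.name, p.name FROM departments p JOIN staff c ON c.dept_id = p.id

Result:
name  | name     
------+----------
Hank  | HR       
Grace | Legal    
Grace | Marketing
Grace | Finance  
Dave  | Finance  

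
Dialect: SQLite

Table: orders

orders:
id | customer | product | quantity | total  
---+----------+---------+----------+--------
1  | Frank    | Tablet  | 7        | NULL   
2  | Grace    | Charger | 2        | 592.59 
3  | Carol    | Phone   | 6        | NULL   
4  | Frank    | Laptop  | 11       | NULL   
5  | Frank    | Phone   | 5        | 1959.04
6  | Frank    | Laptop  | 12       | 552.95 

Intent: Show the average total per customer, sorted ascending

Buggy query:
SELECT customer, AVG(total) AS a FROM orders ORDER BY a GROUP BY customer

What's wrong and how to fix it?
Bug: GROUP BY must precede ORDER BY

Fix: Move ORDER BY to the end, after GROUP BY

Corrected query:
SELECT customer, AVG(total) AS a FROM orders GROUP BY customer ORDER BY a

Result:
customer | a       
---------+---------
Carol    | NULL    
Grace    | 592.59  
Frank    | 1255.995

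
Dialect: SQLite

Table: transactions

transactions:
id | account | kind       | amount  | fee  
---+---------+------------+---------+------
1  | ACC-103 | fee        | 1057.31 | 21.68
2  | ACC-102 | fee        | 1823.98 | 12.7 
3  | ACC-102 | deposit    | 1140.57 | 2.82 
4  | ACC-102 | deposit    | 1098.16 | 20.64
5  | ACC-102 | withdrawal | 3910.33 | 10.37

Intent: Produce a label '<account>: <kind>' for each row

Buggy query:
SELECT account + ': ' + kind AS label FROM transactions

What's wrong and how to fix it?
Bug: SQLite uses || for string concatenation; + coerces text to numbers (yielding 0)

Fix: Use the || operator for string concatenation

Corrected query:
SELECT account || ': ' || kind AS label FROM transactions

Result:
label              
-------------------
ACC-103: fee       
ACC-102: fee       
ACC-102: deposit   
ACC-102: deposit   
ACC-102: withdrawal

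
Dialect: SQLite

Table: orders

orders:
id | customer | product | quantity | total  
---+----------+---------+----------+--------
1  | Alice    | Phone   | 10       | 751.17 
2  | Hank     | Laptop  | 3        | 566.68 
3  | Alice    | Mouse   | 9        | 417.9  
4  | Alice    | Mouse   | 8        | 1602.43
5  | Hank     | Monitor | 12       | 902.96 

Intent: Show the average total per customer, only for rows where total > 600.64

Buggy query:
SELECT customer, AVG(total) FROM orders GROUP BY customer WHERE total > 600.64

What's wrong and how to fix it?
Bug: WHERE cannot follow GROUP BY

Fix: Move the WHERE clause before GROUP BY

Corrected query:
SELECT customer, AVG(total) FROM orders WHERE total > 600.64 GROUP BY customer

Result:
customer | AVG(total)
---------+-----------
Alice    | 1176.8    
Hank     | 902.96    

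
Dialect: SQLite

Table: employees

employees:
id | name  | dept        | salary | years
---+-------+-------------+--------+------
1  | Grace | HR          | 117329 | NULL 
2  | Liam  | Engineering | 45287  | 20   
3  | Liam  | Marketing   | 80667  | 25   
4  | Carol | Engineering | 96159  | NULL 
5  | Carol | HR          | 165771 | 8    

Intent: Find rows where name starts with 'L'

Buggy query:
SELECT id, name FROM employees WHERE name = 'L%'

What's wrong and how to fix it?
Bug: '=' compares the literal string including the % character; pattern matching needs LIKE

Fix: Use LIKE for wildcard pattern matching

Corrected query:
SELECT id, name FROM employees WHERE name LIKE 'L%'

Result:
id | name
---+-----
2  | Liam
3  | Liam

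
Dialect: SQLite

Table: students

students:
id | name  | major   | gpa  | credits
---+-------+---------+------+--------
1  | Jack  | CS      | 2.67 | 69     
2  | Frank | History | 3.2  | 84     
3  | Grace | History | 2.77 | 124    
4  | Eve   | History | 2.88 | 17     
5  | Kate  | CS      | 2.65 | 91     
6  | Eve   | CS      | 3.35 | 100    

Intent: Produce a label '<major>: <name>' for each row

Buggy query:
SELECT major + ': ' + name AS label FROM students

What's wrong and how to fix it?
Bug: SQLite uses || for string concatenation; + coerces text to numbers (yielding 0)

Fix: Replace + with || to concatenate text

Corrected query:
SELECT major || ': ' || name AS label FROM students

Result:
label         
--------------
CS: Jack      
History: Frank
History: Grace
History: Eve  
CS: Kate      
CS: Eve       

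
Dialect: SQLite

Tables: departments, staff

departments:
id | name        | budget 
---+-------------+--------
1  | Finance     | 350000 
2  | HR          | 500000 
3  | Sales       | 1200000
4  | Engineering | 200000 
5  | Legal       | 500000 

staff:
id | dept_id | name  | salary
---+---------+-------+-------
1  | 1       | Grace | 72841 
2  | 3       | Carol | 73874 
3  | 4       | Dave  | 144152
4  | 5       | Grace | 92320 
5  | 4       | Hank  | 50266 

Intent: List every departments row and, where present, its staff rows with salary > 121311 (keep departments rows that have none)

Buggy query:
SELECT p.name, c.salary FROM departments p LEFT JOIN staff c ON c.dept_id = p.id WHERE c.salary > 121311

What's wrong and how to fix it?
Bug: Filtering c.salary in WHERE discards the NULL rows produced by LEFT JOIN, turning it into an inner join

Fix: Put 'c.salary > 121311' in the JOIN's ON clause instead of WHERE

Corrected query:
SELECT p.name, c.salary FROM departments p LEFT JOIN staff c ON c.dept_id = p.id AND c.salary > 121311

Result:
name        | salary
------------+-------
Finance     | NULL  
HR          | NULL  
Sales       | NULL  
Engineering | 144152
Legal       | NULL  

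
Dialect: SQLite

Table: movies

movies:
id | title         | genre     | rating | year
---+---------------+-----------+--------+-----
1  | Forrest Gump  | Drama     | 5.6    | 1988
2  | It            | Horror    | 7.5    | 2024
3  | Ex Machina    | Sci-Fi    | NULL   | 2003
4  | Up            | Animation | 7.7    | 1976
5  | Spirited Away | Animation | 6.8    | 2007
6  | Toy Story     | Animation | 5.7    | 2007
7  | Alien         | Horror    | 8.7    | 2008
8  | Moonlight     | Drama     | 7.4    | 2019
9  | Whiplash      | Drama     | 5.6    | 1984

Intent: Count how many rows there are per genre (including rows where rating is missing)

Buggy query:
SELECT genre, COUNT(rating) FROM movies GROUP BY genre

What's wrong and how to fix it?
Bug: COUNT(rating) skips NULLs, so groups with missing rating are undercounted

Fix: Use COUNT(*) to count all rows regardless of NULL

Corrected query:
SELECT genre, COUNT(*) FROM movies GROUP BY genre

Result:
genre     | COUNT(*)
----------+---------
Animation | 3       
Drama     | 3       
Horror    | 2       
Sci-Fi    | 1       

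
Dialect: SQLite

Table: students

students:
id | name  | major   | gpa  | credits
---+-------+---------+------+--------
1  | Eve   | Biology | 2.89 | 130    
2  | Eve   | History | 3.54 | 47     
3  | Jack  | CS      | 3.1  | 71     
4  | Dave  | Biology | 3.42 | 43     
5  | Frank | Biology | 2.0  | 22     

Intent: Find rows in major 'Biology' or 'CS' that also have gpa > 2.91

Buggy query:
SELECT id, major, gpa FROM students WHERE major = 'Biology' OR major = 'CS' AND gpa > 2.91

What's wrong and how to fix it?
Bug: AND binds tighter than OR, so this parses as major = 'Biology' OR (major = 'CS' AND gpa > 2.91)

Fix: Group the OR with parentheses (or use IN), then AND the threshold

Corrected query:
SELECT id, major, gpa FROM students WHERE (major = 'Biology' OR major = 'CS') AND gpa > 2.91

Result:
id | major   | gpa 
---+---------+-----
3  | CS      | 3.1 
4  | Biology | 3.42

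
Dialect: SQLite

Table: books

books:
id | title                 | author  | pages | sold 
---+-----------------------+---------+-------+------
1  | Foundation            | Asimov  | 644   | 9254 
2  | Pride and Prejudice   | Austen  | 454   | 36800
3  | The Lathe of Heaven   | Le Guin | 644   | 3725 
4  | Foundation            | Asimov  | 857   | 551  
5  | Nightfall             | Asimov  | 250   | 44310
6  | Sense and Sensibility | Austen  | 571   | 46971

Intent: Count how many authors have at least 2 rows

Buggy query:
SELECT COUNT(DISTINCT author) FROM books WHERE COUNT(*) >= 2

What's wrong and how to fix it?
Bug: WHERE filters individual rows, not groups, so a group-level COUNT is invalid there

Fix: Use a subquery that GROUPs and filters with HAVING, then count its rows

Corrected query:
SELECT COUNT(*) FROM (SELECT author FROM books GROUP BY author HAVING COUNT(*) >= 2)

Result:
COUNT(*)
--------
2       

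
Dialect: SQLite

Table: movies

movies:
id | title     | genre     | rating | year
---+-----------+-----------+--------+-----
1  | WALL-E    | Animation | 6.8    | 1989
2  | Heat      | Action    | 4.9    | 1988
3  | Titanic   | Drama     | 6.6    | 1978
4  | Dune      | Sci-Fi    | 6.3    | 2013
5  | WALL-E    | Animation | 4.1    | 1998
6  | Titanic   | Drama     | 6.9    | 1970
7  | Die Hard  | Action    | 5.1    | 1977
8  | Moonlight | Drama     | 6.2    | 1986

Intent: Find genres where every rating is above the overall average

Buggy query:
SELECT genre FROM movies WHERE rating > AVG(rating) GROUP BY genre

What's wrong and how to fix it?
Bug: AVG() is an aggregate; it can't sit directly in WHERE

Fix: Compute the overall average in a scalar subquery and compare each group's MIN against it in HAVING

Corrected query:
SELECT genre FROM movies GROUP BY genre HAVING MIN(rating) > (SELECT AVG(rating) FROM movies)

Result:
genre 
------
Drama 
Sci-Fi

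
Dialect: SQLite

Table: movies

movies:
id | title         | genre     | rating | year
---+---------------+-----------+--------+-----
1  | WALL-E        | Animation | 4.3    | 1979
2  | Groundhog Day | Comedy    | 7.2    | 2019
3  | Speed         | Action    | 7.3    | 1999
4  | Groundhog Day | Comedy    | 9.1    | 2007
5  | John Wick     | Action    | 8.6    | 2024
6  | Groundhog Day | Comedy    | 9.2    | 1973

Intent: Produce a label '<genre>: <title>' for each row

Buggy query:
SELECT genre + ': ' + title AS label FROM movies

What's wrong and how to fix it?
Bug: '+' is numeric addition; on text columns SQLite converts them to 0 instead of concatenating

Fix: Replace + with || to concatenate text

Corrected query:
SELECT genre || ': ' || title AS label FROM movies

Result:
label                
---------------------
Animation: WALL-E    
Comedy: Groundhog Day
Action: Speed        
Comedy: Groundhog Day
Action: John Wick    
Comedy: Groundhog Day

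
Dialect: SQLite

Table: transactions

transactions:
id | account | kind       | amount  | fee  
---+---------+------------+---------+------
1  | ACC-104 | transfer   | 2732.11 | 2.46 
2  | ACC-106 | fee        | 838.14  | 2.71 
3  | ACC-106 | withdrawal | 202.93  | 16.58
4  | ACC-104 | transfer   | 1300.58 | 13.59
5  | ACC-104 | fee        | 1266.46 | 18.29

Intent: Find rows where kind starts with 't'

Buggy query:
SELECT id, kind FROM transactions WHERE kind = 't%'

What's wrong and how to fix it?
Bug: Wildcards only work with LIKE; '=' treats '%' as a literal character

Fix: Use LIKE for wildcard pattern matching

Corrected query:
SELECT id, kind FROM transactions WHERE kind LIKE 't%'

Result:
id | kind    
---+---------
1  | transfer
4  | transfer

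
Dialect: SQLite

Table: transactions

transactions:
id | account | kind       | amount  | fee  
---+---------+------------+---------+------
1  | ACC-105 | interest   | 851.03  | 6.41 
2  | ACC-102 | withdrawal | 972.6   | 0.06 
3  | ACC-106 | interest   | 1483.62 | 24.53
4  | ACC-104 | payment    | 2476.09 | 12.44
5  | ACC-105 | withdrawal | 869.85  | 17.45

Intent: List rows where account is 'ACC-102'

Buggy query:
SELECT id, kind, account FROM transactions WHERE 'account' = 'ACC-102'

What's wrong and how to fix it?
Bug: Single quotes denote string literals in SQL; the column name is being compared as a constant string

Fix: Remove the quotes around the column name (or use double quotes for an identifier)

Corrected query:
SELECT id, kind, account FROM transactions WHERE account = 'ACC-102'

Result:
id | kind       | account
---+------------+--------
2  | withdrawal | ACC-102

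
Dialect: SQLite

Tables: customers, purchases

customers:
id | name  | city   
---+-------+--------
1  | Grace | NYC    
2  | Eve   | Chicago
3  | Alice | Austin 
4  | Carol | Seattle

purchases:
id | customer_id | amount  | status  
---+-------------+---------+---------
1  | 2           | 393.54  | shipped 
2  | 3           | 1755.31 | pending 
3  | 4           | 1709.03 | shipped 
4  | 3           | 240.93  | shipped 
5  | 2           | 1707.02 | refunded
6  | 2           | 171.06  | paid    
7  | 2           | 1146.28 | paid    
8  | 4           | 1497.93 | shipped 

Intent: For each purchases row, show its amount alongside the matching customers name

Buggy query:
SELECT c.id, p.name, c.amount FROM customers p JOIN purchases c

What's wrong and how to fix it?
Bug: JOIN with no ON clause produces a cartesian product; every purchases row pairs with every customers row

Fix: Specify the join condition linking the foreign key to the parent id

Corrected query:
SELECT c.id, p.name, c.amount FROM customers p JOIN purchases c ON c.customer_id = p.id

Result:
id | name  | amount 
---+-------+--------
1  | Eve   | 393.54 
2  | Alice | 1755.31
3  | Carol | 1709.03
4  | Alice | 240.93 
5  | Eve   | 1707.02
6  | Eve   | 171.06 
7  | Eve   | 1146.28
8  | Carol | 1497.93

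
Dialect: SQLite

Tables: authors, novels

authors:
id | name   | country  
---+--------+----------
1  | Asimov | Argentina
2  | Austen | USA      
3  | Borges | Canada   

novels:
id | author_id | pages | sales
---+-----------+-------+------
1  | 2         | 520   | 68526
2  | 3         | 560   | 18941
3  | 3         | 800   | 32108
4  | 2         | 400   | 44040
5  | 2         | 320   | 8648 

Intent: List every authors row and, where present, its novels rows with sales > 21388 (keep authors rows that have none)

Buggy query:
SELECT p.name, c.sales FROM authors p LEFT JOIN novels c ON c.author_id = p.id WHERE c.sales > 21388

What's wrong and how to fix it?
Bug: Filtering c.sales in WHERE discards the NULL rows produced by LEFT JOIN, turning it into an inner join

Fix: Put 'c.sales > 21388' in the JOIN's ON clause instead of WHERE

Corrected query:
SELECT p.name, c.sales FROM authors p LEFT JOIN novels c ON c.author_id = p.id AND c.sales > 21388

Result:
name   | sales
-------+------
Asimov | NULL 
Austen | 44040
Austen | 68526
Borges | 32108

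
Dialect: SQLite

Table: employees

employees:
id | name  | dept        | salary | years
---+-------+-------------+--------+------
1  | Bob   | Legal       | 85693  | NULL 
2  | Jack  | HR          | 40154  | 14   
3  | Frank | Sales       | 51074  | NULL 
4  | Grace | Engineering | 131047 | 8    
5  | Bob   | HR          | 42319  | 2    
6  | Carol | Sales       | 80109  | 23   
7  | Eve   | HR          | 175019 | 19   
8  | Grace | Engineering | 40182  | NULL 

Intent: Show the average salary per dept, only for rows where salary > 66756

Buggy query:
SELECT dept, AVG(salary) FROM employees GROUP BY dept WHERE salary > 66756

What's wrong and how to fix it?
Bug: Row-level WHERE must come before GROUP BY in the clause order

Fix: Place WHERE between FROM and GROUP BY

Corrected query:
SELECT dept, AVG(salary) FROM employees WHERE salary > 66756 GROUP BY dept

Result:
dept        | AVG(salary)
------------+------------
Engineering | 131047     
HR          | 175019     
Legal       | 85693      
Sales       | 80109      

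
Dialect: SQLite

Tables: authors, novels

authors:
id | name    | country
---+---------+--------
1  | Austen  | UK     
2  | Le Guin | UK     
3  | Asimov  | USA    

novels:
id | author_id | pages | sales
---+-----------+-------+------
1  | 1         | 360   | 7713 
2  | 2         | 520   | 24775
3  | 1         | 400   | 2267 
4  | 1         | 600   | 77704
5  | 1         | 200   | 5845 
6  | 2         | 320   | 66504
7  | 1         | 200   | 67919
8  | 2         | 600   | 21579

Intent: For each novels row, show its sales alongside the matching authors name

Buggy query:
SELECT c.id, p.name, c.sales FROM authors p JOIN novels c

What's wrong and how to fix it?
Bug: JOIN with no ON clause produces a cartesian product; every novels row pairs with every authors row

Fix: Specify the join condition linking the foreign key to the parent id

Corrected query:
SELECT c.id, p.name, c.sales FROM authors p JOIN novels c ON c.author_id = p.id

Result:
id | name    | sales
---+---------+------
1  | Austen  | 7713 
2  | Le Guin | 24775
3  | Austen  | 2267 
4  | Austen  | 77704
5  | Austen  | 5845 
6  | Le Guin | 66504
7  | Austen  | 67919
8  | Le Guin | 21579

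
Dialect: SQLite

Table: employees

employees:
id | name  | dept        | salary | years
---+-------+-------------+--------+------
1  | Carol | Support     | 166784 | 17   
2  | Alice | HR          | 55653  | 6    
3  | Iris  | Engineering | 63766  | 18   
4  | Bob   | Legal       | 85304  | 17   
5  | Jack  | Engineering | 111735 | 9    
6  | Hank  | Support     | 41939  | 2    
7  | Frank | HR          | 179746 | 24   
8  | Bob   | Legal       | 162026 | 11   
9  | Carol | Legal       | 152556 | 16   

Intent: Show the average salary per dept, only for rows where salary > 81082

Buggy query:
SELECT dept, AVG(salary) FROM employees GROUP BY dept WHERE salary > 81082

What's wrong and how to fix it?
Bug: Row-level WHERE must come before GROUP BY in the clause order

Fix: Move the WHERE clause before GROUP BY

Corrected query:
SELECT dept, AVG(salary) FROM employees WHERE salary > 81082 GROUP BY dept

Result:
dept        | AVG(salary)  
------------+--------------
Engineering | 111735       
HR          | 179746       
Legal       | 133295.333333
Support     | 166784       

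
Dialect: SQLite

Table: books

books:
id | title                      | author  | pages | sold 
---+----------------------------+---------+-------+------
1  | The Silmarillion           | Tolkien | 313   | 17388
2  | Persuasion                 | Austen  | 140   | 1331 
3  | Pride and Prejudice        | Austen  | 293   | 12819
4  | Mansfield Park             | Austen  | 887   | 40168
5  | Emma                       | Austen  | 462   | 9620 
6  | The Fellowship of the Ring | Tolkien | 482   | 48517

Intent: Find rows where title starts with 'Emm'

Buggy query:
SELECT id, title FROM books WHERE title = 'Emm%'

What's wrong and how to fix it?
Bug: '=' compares the literal string including the % character; pattern matching needs LIKE

Fix: Replace '=' with LIKE so 'Emm%' is treated as a pattern

Corrected query:
SELECT id, title FROM books WHERE title LIKE 'Emm%'

Result:
id | title
---+------
5  | Emma 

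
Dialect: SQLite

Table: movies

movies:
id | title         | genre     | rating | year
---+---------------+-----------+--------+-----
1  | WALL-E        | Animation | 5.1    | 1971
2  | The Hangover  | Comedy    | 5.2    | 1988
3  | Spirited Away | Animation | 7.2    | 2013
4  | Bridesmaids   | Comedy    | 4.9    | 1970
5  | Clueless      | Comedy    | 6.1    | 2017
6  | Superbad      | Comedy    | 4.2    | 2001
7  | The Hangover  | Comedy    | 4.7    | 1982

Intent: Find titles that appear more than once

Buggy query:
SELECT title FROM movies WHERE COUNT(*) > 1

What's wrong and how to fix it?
Bug: COUNT(*) is an aggregate and cannot be used in WHERE

Fix: Group first, then use HAVING for the count condition

Corrected query:
SELECT title FROM movies GROUP BY title HAVING COUNT(*) > 1

Result:
title       
------------
The Hangover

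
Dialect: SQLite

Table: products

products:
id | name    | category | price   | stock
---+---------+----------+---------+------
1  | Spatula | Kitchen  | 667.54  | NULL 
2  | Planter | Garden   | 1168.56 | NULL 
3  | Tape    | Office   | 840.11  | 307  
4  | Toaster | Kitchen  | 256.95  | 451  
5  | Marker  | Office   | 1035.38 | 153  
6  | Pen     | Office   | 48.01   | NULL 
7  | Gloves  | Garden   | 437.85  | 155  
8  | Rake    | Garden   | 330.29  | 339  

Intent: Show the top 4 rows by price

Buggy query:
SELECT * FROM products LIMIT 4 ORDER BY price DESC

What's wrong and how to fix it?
Bug: ORDER BY cannot follow LIMIT; LIMIT is the final clause

Fix: Swap the clauses: ORDER BY first, then LIMIT

Corrected query:
SELECT * FROM products ORDER BY price DESC LIMIT 4

Result:
id | name    | category | price   | stock
---+---------+----------+---------+------
2  | Planter | Garden   | 1168.56 | NULL 
5  | Marker  | Office   | 1035.38 | 153  
3  | Tape    | Office   | 840.11  | 307  
1  | Spatula | Kitchen  | 667.54  | NULL 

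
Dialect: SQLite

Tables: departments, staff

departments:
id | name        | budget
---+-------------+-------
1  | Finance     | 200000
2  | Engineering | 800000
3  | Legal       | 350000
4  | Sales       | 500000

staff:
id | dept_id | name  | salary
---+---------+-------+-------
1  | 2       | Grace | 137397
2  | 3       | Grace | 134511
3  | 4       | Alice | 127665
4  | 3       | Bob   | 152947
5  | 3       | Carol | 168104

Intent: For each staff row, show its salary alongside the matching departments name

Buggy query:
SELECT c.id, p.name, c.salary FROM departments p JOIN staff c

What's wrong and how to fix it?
Bug: JOIN with no ON clause produces a cartesian product; every staff row pairs with every departments row

Fix: Add ON c.dept_id = p.id to the JOIN

Corrected query:
SELECT c.id, p.name, c.salary FROM departments p JOIN staff c ON c.dept_id = p.id

Result:
id | name        | salary
---+-------------+-------
1  | Engineering | 137397
2  | Legal       | 134511
3  | Sales       | 127665
4  | Legal       | 152947
5  | Legal       | 168104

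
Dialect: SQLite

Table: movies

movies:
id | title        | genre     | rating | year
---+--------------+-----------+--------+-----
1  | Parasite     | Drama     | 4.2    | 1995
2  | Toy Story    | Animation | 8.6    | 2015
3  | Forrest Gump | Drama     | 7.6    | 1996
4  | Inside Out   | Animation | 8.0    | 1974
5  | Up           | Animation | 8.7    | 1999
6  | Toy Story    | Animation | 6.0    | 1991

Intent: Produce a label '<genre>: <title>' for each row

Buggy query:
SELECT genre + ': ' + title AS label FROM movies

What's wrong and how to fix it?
Bug: SQLite uses || for string concatenation; + coerces text to numbers (yielding 0)

Fix: Use the || operator for string concatenation

Corrected query:
SELECT genre || ': ' || title AS label FROM movies

Result:
label                
---------------------
Drama: Parasite      
Animation: Toy Story 
Drama: Forrest Gump  
Animation: Inside Out
Animation: Up        
Animation: Toy Story 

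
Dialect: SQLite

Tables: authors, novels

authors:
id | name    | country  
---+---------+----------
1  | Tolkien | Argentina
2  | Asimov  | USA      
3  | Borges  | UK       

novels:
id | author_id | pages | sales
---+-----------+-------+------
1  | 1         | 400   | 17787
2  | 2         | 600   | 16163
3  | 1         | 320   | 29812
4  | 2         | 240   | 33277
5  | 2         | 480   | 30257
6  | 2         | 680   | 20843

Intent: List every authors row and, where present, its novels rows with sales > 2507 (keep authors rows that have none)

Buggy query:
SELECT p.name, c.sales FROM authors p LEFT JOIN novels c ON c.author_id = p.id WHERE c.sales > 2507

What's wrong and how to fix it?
Bug: A WHERE condition on the right-hand table after LEFT JOIN drops unmatched parents

Fix: Move the right-table condition into the ON clause so unmatched parents are kept

Corrected query:
SELECT p.name, c.sales FROM authors p LEFT JOIN novels c ON c.author_id = p.id AND c.sales > 2507

Result:
name    | sales
--------+------
Tolkien | 17787
Tolkien | 29812
Asimov  | 16163
Asimov  | 20843
Asimov  | 30257
Asimov  | 33277
Borges  | NULL 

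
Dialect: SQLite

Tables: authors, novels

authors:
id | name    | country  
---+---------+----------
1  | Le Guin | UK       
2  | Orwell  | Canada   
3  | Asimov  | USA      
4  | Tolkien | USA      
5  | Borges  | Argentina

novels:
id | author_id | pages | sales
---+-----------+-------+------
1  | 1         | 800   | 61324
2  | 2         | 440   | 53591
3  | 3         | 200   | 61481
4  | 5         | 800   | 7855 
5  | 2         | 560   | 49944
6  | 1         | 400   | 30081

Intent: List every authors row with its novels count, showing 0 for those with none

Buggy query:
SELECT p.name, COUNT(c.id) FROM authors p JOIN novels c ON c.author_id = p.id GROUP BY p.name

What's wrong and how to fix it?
Bug: An inner join excludes parents with zero children

Fix: Switch to LEFT JOIN to retain unmatched parent rows

Corrected query:
SELECT p.name, COUNT(c.id) FROM authors p LEFT JOIN novels c ON c.author_id = p.id GROUP BY p.name

Result:
name    | COUNT(c.id)
--------+------------
Asimov  | 1          
Borges  | 1          
Le Guin | 2          
Orwell  | 2          
Tolkien | 0          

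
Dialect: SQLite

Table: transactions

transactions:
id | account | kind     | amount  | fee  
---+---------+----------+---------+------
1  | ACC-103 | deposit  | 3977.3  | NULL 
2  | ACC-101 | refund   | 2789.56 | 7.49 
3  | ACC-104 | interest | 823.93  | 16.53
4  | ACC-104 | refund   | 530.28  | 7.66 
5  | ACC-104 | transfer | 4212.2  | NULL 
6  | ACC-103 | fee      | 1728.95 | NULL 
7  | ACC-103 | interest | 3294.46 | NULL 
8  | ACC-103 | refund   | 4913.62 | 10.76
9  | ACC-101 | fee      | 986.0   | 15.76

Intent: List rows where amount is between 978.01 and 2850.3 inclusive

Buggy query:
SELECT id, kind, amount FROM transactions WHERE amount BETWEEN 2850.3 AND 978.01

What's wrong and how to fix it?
Bug: The bounds are reversed; BETWEEN a AND b requires a <= b to match anything

Fix: Write BETWEEN 978.01 AND 2850.3

Corrected query:
SELECT id, kind, amount FROM transactions WHERE amount BETWEEN 978.01 AND 2850.3

Result:
id | kind   | amount 
---+--------+--------
2  | refund | 2789.56
6  | fee    | 1728.95
9  | fee    | 986    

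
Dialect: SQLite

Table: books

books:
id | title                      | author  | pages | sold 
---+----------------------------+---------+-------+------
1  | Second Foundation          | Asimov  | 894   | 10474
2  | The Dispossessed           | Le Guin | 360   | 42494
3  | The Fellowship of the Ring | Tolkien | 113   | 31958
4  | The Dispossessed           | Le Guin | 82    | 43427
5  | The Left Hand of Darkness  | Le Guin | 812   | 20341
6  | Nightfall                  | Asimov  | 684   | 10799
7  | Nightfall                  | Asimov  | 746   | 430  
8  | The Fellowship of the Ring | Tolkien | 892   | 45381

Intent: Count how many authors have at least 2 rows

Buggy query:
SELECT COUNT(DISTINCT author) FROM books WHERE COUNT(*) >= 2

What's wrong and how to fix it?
Bug: COUNT(*) cannot appear in WHERE; the per-group count doesn't exist yet

Fix: Group first with HAVING COUNT(*) >= 2, then COUNT the resulting groups

Corrected query:
SELECT COUNT(*) FROM (SELECT author FROM books GROUP BY author HAVING COUNT(*) >= 2)

Result:
COUNT(*)
--------
3       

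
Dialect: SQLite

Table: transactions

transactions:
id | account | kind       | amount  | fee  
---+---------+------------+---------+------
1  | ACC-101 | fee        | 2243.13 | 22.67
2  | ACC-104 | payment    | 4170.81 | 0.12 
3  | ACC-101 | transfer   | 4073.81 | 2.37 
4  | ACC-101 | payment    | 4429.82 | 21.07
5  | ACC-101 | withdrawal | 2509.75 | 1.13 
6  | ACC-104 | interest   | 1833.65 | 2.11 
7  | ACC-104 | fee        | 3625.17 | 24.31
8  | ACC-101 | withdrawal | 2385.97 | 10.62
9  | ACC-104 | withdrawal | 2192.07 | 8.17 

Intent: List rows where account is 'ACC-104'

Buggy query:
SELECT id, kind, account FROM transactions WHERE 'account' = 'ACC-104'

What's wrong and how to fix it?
Bug: 'account' in single quotes is a string literal, not the column; the comparison is literal-vs-literal and never true

Fix: Reference the column as account without single quotes

Corrected query:
SELECT id, kind, account FROM transactions WHERE account = 'ACC-104'

Result:
id | kind       | account
---+------------+--------
2  | payment    | ACC-104
6  | interest   | ACC-104
7  | fee        | ACC-104
9  | withdrawal | ACC-104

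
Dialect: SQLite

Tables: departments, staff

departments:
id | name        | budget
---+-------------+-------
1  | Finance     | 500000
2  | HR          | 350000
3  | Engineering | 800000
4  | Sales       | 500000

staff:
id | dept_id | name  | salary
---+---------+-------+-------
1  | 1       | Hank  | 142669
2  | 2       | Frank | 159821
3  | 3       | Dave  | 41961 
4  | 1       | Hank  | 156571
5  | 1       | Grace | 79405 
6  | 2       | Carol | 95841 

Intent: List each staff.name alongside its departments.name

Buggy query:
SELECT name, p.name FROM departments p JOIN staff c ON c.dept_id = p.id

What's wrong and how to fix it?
Bug: 'name' exists in both joined tables, so the database can't tell which one is meant

Fix: Prefix ambiguous columns with the table alias

Corrected query:
SELECT c.name, p.name FROM departments p JOIN staff c ON c.dept_id = p.id

Result:
name  | name       
------+------------
Hank  | Finance    
Frank | HR         
Dave  | Engineering
Hank  | Finance    
Grace | Finance    
Carol | HR         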